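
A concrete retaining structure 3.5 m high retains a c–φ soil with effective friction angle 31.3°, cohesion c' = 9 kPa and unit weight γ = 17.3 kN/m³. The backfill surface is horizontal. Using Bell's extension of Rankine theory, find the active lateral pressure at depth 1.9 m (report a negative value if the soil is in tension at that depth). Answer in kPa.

K_a = (1 − sin φ)/(1 + sin φ) = 0.3162.
σ_a = K_a γ z − 2c√K_a = 0.3162×17.3×1.9 − 2×9×0.5623 = 0.2719 kPa.

0.272 kPa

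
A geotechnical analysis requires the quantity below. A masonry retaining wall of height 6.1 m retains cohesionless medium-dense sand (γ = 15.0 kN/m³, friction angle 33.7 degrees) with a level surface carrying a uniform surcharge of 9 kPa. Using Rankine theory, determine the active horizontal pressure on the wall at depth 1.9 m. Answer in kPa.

K_a = (1 − sin φ)/(1 + sin φ) = 0.2863.
σ_v = γz + q = 15.0 × 1.9 + 9 = 37.50 kPa.
σ_h = K_a σ_v = 0.2863 × 37.50 = 10.74 kPa.

10.7 kPa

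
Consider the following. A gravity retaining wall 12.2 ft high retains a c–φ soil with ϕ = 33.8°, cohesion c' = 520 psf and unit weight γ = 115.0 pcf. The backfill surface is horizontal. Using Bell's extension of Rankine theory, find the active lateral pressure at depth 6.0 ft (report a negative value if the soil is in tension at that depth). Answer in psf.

K_a = (1 − sin φ)/(1 + sin φ) = 0.2851.
σ_a = K_a γ z − 2c√K_a = 0.2851×115.0×6.0 − 2×520×0.5340 = -358.6 psf.

-359 psf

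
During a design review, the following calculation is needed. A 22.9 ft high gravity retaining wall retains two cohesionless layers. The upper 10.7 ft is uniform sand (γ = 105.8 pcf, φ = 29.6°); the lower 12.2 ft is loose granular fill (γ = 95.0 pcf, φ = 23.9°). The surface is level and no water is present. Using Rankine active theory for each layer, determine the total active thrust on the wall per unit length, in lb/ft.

10900 lb/ft

K_a1 = tan²(45°−29.6°/2) = 0.3387; K_a2 = tan²(45°−23.9°/2) = 0.4233.
Layer 1: σ at base = K_a1 γ₁ h₁ = 383.5 psf; P₁ = ½×383.5×10.7 = 2052.
Layer 2: σ_v at top = γ₁h₁ = 1132; σ_h top = K_a2×1132 = 479.3; σ_h base = K_a2×(1132+95.0×12.2) = 969.9.
P₂ = ½(479.3+969.9)×12.2 = 8840. Total P_a = 2052+8840 = 10890 lb/ft.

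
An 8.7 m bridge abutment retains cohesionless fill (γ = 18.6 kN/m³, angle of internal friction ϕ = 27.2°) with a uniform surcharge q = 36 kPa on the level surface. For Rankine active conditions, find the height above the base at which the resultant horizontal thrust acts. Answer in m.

K_a = 0.3726.
Triangular part P₁ = ½K_aγH² = 262.3 at H/3 = 2.900 m; rectangular part P₂ = K_a q H = 116.7 at H/2 = 4.350 m.
ȳ = (P₁·2.900 + P₂·4.350)/(P₁+P₂) = 3.346 m.

3.35 m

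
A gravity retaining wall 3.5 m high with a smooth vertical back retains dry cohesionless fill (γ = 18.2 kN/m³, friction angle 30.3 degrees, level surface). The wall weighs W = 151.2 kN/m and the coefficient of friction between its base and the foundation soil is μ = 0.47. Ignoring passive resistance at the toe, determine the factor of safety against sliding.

K_a = tan²(45° − 30.3°/2) = 0.3293.
P_a = ½K_aγH² = 0.5×0.3293×18.2×3.5² = 36.71 kN/m, acting at H/3 = 1.167 m above the base.
FS_sliding = μW / P_a = 0.47×151.2 / 36.71 = 1.936.

1.94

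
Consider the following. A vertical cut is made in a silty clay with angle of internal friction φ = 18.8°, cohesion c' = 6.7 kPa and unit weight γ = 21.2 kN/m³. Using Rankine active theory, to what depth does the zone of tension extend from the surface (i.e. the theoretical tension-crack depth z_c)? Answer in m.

K_a = tan²(45° − 18.8°/2) = 0.5126; √K_a = 0.7159.
The active pressure is zero where K_a γ z = 2c√K_a, so z_c = 2c/(γ√K_a) = 2×6.7/(21.2×0.7159) = 0.8829 m.

0.883 m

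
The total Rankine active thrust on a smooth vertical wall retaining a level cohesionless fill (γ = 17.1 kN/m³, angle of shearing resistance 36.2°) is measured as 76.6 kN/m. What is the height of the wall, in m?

5.90 m

K_a = 0.2574. P_a = ½ K_a γ H² ⇒ H = √(2P_a/(K_a γ)).
H = √(2×76.6/(0.2574×17.1)) = 5.900 m.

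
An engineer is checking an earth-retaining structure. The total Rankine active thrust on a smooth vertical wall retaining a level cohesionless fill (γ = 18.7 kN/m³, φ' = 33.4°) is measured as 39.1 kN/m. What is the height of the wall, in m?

3.80 m

K_a = 0.2899. P_a = ½ K_a γ H² ⇒ H = √(2P_a/(K_a γ)).
H = √(2×39.1/(0.2899×18.7)) = 3.798 m.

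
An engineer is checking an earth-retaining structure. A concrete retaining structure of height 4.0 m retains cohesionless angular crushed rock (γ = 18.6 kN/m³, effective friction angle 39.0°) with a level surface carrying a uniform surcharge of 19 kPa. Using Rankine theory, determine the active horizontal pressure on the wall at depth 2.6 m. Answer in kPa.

15.3 kPa

K_a = (1 − sin φ)/(1 + sin φ) = 0.2275.
σ_v = γz + q = 18.6 × 2.6 + 19 = 67.36 kPa.
σ_h = K_a σ_v = 0.2275 × 67.36 = 15.32 kPa.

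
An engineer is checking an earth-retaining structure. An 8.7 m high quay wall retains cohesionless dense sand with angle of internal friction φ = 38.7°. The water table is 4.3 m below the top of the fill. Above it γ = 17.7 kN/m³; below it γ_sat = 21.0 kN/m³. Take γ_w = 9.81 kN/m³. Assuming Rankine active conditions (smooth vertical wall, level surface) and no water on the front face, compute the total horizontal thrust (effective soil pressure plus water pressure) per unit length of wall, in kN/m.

K_a = tan²(45° − φ/2) = 0.2306.
γ' = 21.0 − 9.81 = 11.19 kN/m³. Depth below WT = 4.4 m.
σ'_h at WT = K_a γ d_w = 17.55 kPa; at base = 17.55 + K_a γ' × 4.4 = 28.90 kPa.
P₁ (0–4.3 m) = ½×17.55×4.3 = 37.73. P₂ (4.3–8.7 m) = ½(17.55+28.90)×4.4 = 102.2.
P_w = ½ γ_w h₂² = 0.5×9.81×4.4² = 94.96. Total = 37.73+102.2+94.96 = 234.9 kN/m.

235 kN/m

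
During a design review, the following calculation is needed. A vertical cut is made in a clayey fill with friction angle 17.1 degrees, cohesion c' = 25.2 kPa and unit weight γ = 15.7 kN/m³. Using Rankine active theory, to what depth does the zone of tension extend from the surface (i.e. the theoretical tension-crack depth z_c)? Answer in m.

K_a = tan²(45° − 17.1°/2) = 0.5455; √K_a = 0.7386.
The active pressure is zero where K_a γ z = 2c√K_a, so z_c = 2c/(γ√K_a) = 2×25.2/(15.7×0.7386) = 4.346 m.

4.35 m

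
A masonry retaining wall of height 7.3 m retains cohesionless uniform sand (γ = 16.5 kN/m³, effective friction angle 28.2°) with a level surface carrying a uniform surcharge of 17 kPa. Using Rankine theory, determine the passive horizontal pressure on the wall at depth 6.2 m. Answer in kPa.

333 kPa

K_p = (1 + sin φ)/(1 − sin φ) = 2.792.
σ_v = γz + q = 16.5 × 6.2 + 17 = 119.3 kPa.
σ_h = K_p σ_v = 2.792 × 119.3 = 333.1 kPa.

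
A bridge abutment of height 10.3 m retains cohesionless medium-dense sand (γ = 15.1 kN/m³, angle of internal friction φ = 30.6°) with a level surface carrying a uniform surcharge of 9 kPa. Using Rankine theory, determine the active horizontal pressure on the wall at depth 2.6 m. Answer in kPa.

15.7 kPa

K_a = (1 − sin φ)/(1 + sin φ) = 0.3253.
σ_v = γz + q = 15.1 × 2.6 + 9 = 48.26 kPa.
σ_h = K_a σ_v = 0.3253 × 48.26 = 15.70 kPa.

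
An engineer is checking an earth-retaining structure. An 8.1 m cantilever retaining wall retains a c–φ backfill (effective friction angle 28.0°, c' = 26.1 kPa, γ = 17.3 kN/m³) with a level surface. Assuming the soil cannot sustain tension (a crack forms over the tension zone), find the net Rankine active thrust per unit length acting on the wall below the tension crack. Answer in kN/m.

K_a = 0.3610; √K_a = 0.6009.
Tension-crack depth z_c = 2c/(γ√K_a) = 2×26.1/(17.3×0.6009) = 5.022 m.
σ_a at base = K_a γ H − 2c√K_a = 0.3610×17.3×8.1 − 2×26.1×0.6009 = 19.23 kPa.
P_a = ½ × 19.23 × (H − z_c) = 0.5×19.23×3.078 = 29.59 kN/m.

29.6 kN/m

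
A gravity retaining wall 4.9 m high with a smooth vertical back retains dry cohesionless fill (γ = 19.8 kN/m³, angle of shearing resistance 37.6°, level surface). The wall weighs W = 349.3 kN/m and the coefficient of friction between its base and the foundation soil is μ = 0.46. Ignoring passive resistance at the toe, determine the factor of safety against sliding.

2.79

K_a = tan²(45° − 37.6°/2) = 0.2421.
P_a = ½K_aγH² = 0.5×0.2421×19.8×4.9² = 57.55 kN/m, acting at H/3 = 1.633 m above the base.
FS_sliding = μW / P_a = 0.46×349.3 / 57.55 = 2.792.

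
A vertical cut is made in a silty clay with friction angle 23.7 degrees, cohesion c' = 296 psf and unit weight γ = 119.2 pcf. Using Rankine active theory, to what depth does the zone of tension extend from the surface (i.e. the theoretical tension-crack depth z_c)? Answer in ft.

K_a = tan²(45° − 23.7°/2) = 0.4266; √K_a = 0.6531.
The active pressure is zero where K_a γ z = 2c√K_a, so z_c = 2c/(γ√K_a) = 2×296/(119.2×0.6531) = 7.604 ft.

7.60 ft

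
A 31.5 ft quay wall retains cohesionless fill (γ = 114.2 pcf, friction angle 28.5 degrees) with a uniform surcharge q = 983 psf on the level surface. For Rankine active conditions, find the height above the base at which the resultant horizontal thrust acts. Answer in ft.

12.4 ft

K_a = 0.3540.
Triangular part P₁ = ½K_aγH² = 20050 at H/3 = 10.50 ft; rectangular part P₂ = K_a q H = 10960 at H/2 = 15.75 ft.
ȳ = (P₁·10.50 + P₂·15.75)/(P₁+P₂) = 12.36 ft.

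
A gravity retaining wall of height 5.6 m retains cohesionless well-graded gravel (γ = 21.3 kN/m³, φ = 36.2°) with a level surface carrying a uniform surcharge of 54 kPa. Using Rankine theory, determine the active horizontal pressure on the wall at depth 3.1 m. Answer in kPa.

30.9 kPa

K_a = (1 − sin φ)/(1 + sin φ) = 0.2574.
σ_v = γz + q = 21.3 × 3.1 + 54 = 120.0 kPa.
σ_h = K_a σ_v = 0.2574 × 120.0 = 30.89 kPa.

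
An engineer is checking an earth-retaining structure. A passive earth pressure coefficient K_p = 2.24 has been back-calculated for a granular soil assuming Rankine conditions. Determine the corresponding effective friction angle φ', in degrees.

22.5°

K_p = (1+sin φ)/(1−sin φ) ⇒ sin φ = (K_p − 1)/(K_p + 1) = 0.3827.
φ = arcsin(0.3827) = 22.50°.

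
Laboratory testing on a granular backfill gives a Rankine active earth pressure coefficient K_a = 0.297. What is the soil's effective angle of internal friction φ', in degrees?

32.8°

K_a = tan²(45° − φ/2) ⇒ 45° − φ/2 = arctan(√0.297) = 28.59°.
φ = 2(45° − 28.59°) = 32.82°.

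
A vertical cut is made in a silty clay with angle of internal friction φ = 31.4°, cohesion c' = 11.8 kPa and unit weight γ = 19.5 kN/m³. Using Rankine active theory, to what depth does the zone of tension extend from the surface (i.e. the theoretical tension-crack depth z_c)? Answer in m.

2.16 m

K_a = tan²(45° − 31.4°/2) = 0.3149; √K_a = 0.5612.
The active pressure is zero where K_a γ z = 2c√K_a, so z_c = 2c/(γ√K_a) = 2×11.8/(19.5×0.5612) = 2.157 m.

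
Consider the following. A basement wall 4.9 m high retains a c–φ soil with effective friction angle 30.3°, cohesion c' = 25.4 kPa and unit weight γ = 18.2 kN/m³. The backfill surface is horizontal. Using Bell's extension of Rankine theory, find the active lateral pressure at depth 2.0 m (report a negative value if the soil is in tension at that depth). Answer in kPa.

K_a = (1 − sin φ)/(1 + sin φ) = 0.3293.
σ_a = K_a γ z − 2c√K_a = 0.3293×18.2×2.0 − 2×25.4×0.5739 = -17.17 kPa.

-17.2 kPa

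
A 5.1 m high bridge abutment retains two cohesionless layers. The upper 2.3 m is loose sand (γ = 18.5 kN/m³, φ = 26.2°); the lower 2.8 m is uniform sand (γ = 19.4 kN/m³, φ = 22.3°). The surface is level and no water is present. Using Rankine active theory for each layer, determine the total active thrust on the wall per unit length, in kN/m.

K_a1 = tan²(45°−26.2°/2) = 0.3874; K_a2 = tan²(45°−22.3°/2) = 0.4498.
Layer 1: σ at base = K_a1 γ₁ h₁ = 16.49 kPa; P₁ = ½×16.49×2.3 = 18.96.
Layer 2: σ_v at top = γ₁h₁ = 42.55; σ_h top = K_a2×42.55 = 19.14; σ_h base = K_a2×(42.55+19.4×2.8) = 43.58.
P₂ = ½(19.14+43.58)×2.8 = 87.80. Total P_a = 18.96+87.80 = 106.8 kN/m.

107 kN/m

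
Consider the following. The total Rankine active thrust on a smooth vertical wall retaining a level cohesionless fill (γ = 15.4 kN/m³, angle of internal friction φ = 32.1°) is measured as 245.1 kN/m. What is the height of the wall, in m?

10.2 m

K_a = 0.3060. P_a = ½ K_a γ H² ⇒ H = √(2P_a/(K_a γ)).
H = √(2×245.1/(0.3060×15.4)) = 10.20 m.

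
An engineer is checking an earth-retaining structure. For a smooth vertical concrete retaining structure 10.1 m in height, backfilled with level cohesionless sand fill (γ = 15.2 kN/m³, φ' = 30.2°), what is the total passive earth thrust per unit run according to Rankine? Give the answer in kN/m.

2340 kN/m

K_p = tan²(45° + φ/2) = 3.024.
P_p = ½ K_p γ H² = 0.5 × 3.024 × 15.2 × 10.1² = 2345 kN/m.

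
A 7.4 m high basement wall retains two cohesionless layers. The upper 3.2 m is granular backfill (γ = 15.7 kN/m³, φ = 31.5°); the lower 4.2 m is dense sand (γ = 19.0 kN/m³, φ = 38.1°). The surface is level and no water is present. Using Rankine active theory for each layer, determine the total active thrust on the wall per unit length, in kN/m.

115 kN/m

K_a1 = tan²(45°−31.5°/2) = 0.3136; K_a2 = tan²(45°−38.1°/2) = 0.2368.
Layer 1: σ at base = K_a1 γ₁ h₁ = 15.76 kPa; P₁ = ½×15.76×3.2 = 25.21.
Layer 2: σ_v at top = γ₁h₁ = 50.24; σ_h top = K_a2×50.24 = 11.90; σ_h base = K_a2×(50.24+19.0×4.2) = 30.80.
P₂ = ½(11.90+30.80)×4.2 = 89.66. Total P_a = 25.21+89.66 = 114.9 kN/m.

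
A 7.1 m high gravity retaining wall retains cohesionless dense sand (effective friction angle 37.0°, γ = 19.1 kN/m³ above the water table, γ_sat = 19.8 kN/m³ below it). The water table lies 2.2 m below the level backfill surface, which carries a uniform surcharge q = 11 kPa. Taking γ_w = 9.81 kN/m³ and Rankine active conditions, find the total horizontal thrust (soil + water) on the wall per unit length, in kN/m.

K_a = tan²(45° − φ/2) = 0.2486.
γ' = 19.8 − 9.81 = 9.990 kN/m³. h₂ = H − d_w = 4.9 m.
σ'_h: at surface K_a·q = 2.734; at WT K_a(q+γd_w) = 13.18; at base K_a(q+γd_w+γ'h₂) = 25.35 kPa.
P₁ = ½(2.734+13.18)×2.2 = 17.51; P₂ = ½(13.18+25.35)×4.9 = 94.39; P_w = ½γ_w h₂² = 117.8.
Total = 17.51+94.39+117.8 = 229.7 kN/m.

230 kN/m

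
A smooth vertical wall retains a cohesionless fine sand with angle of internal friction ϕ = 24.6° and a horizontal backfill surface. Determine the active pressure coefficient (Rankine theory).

K_a = tan²(45° − φ/2) = tan²(32.70°) = 0.4121.

0.412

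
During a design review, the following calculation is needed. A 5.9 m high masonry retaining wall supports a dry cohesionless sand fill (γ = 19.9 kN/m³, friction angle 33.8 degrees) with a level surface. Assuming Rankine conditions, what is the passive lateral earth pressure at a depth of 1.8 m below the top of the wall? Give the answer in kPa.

126 kPa

K_p = (1 + sin φ)/(1 − sin φ) = 3.508.
σ_h = K_p γ z = 3.508 × 19.9 × 1.8 = 125.6 kPa.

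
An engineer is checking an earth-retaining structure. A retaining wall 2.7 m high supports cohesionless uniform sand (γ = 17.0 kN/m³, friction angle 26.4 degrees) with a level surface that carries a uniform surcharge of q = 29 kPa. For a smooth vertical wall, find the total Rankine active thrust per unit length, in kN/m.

53.9 kN/m

K_a = tan²(45° − φ/2) = 0.3844.
Soil triangle: ½ K_a γ H² = 0.5×0.3844×17.0×2.7² = 23.82 kN/m.
Surcharge rectangle: K_a q H = 0.3844×29×2.7 = 30.10 kN/m.
Total = 23.82 + 30.10 = 53.92 kN/m.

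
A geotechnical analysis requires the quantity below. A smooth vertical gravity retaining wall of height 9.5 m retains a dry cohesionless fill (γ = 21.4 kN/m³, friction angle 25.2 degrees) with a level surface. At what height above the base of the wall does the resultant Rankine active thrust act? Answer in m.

3.17 m

K_a = 0.4027.
The pressure distribution is triangular, so the resultant acts at H/3 above the base = 9.5/3 = 3.167 m.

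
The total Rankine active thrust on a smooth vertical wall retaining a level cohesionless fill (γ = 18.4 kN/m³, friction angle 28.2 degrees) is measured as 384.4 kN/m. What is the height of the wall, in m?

10.8 m

K_a = 0.3582. P_a = ½ K_a γ H² ⇒ H = √(2P_a/(K_a γ)).
H = √(2×384.4/(0.3582×18.4)) = 10.80 m.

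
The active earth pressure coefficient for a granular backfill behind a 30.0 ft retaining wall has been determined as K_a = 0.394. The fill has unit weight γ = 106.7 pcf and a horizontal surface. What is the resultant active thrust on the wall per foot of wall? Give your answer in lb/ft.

P = ½ K_a γ H² = 0.5 × 0.394 × 106.7 × 30.0² = 18920 lb/ft.

18900 lb/ft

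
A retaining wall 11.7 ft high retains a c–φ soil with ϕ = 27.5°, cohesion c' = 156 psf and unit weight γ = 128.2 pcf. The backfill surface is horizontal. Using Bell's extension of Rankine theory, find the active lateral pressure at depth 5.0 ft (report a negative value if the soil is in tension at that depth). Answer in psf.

K_a = (1 − sin φ)/(1 + sin φ) = 0.3682.
σ_a = K_a γ z − 2c√K_a = 0.3682×128.2×5.0 − 2×156×0.6068 = 46.71 psf.

46.7 psf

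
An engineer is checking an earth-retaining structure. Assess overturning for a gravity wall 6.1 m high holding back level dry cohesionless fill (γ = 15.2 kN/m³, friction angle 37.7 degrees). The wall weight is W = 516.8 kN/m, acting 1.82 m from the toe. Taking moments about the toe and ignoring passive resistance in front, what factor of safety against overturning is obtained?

K_a = tan²(45° − 37.7°/2) = 0.2411.
P_a = ½K_aγH² = 0.5×0.2411×15.2×6.1² = 68.17 kN/m, acting at H/3 = 2.033 m above the base.
Overturning moment M_o = P_a × H/3 = 68.17 × 2.033 = 138.6.
Resisting moment M_r = W × 1.82 = 516.8 × 1.82 = 940.6.
FS_overturning = M_r/M_o = 940.6/138.6 = 6.786.

6.79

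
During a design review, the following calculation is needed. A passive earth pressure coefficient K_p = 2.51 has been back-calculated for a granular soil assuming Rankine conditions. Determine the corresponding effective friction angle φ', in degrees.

25.5°

K_p = (1+sin φ)/(1−sin φ) ⇒ sin φ = (K_p − 1)/(K_p + 1) = 0.4302.
φ = arcsin(0.4302) = 25.48°.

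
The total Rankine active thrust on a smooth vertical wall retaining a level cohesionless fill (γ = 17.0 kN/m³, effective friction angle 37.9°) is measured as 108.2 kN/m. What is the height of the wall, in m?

K_a = 0.2389. P_a = ½ K_a γ H² ⇒ H = √(2P_a/(K_a γ)).
H = √(2×108.2/(0.2389×17.0)) = 7.299 m.

7.30 m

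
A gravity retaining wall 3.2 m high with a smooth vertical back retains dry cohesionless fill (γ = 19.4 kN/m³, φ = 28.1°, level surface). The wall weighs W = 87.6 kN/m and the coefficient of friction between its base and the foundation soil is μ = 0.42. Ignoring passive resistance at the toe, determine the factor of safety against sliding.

K_a = tan²(45° − 28.1°/2) = 0.3596.
P_a = ½K_aγH² = 0.5×0.3596×19.4×3.2² = 35.72 kN/m, acting at H/3 = 1.067 m above the base.
FS_sliding = μW / P_a = 0.42×87.6 / 35.72 = 1.030.

1.03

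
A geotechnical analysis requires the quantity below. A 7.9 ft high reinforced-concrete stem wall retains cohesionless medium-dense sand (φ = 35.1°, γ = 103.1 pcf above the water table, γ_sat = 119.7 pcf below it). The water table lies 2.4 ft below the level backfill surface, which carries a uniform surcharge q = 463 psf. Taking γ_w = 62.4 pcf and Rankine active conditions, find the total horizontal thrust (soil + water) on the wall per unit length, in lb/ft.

K_a = tan²(45° − φ/2) = 0.2698.
γ' = 119.7 − 62.4 = 57.30 pcf. h₂ = H − d_w = 5.5 ft.
σ'_h: at surface K_a·q = 124.9; at WT K_a(q+γd_w) = 191.7; at base K_a(q+γd_w+γ'h₂) = 276.7 psf.
P₁ = ½(124.9+191.7)×2.4 = 380.0; P₂ = ½(191.7+276.7)×5.5 = 1288; P_w = ½γ_w h₂² = 943.8.
Total = 380.0+1288+943.8 = 2612 lb/ft.

2610 lb/ft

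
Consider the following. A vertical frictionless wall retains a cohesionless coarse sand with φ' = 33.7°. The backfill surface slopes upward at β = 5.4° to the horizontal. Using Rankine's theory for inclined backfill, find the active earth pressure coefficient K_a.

0.290

K_a = cos β · (cos β − √(cos²β − cos²φ)) / (cos β + √(cos²β − cos²φ)).
cos β = 0.9956, cos φ = 0.8320, √(cos²β − cos²φ) = 0.5468.
K_a = 0.9956 × (0.9956 − 0.5468)/(0.9956 + 0.5468) = 0.2897.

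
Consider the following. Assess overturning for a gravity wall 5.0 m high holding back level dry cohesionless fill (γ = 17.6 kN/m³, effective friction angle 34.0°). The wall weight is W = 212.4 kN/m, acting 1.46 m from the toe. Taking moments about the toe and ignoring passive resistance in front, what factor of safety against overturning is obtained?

K_a = tan²(45° − 34.0°/2) = 0.2827.
P_a = ½K_aγH² = 0.5×0.2827×17.6×5.0² = 62.20 kN/m, acting at H/3 = 1.667 m above the base.
Overturning moment M_o = P_a × H/3 = 62.20 × 1.667 = 103.7.
Resisting moment M_r = W × 1.46 = 212.4 × 1.46 = 310.1.
FS_overturning = M_r/M_o = 310.1/103.7 = 2.991.

2.99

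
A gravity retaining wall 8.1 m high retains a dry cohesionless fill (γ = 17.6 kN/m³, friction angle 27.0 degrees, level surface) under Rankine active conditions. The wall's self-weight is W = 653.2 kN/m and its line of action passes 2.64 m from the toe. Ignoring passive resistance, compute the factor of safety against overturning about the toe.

K_a = tan²(45° − 27.0°/2) = 0.3755.
P_a = ½K_aγH² = 0.5×0.3755×17.6×8.1² = 216.8 kN/m, acting at H/3 = 2.700 m above the base.
Overturning moment M_o = P_a × H/3 = 216.8 × 2.700 = 585.4.
Resisting moment M_r = W × 2.64 = 653.2 × 2.64 = 1724.
FS_overturning = M_r/M_o = 1724/585.4 = 2.946.

2.95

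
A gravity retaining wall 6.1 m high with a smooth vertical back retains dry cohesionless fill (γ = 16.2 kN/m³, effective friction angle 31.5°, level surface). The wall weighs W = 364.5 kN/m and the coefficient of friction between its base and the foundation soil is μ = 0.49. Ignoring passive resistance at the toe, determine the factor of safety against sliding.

1.89

K_a = tan²(45° − 31.5°/2) = 0.3136.
P_a = ½K_aγH² = 0.5×0.3136×16.2×6.1² = 94.53 kN/m, acting at H/3 = 2.033 m above the base.
FS_sliding = μW / P_a = 0.49×364.5 / 94.53 = 1.889.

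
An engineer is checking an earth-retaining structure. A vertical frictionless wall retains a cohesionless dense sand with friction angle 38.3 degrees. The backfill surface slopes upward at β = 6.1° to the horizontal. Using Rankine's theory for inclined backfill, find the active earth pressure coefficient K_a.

0.238

K_a = cos β · (cos β − √(cos²β − cos²φ)) / (cos β + √(cos²β − cos²φ)).
cos β = 0.9943, cos φ = 0.7848, √(cos²β − cos²φ) = 0.6106.
K_a = 0.9943 × (0.9943 − 0.6106)/(0.9943 + 0.6106) = 0.2377.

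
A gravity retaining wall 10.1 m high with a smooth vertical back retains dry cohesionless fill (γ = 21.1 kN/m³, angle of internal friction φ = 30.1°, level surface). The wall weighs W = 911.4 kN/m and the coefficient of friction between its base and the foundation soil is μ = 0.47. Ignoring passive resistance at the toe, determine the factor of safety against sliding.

1.20

K_a = tan²(45° − 30.1°/2) = 0.3320.
P_a = ½K_aγH² = 0.5×0.3320×21.1×10.1² = 357.3 kN/m, acting at H/3 = 3.367 m above the base.
FS_sliding = μW / P_a = 0.47×911.4 / 357.3 = 1.199.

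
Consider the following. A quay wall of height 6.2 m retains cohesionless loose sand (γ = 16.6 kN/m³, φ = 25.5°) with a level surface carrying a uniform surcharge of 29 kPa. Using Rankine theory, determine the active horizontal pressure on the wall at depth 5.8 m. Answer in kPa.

K_a = (1 − sin φ)/(1 + sin φ) = 0.3981.
σ_v = γz + q = 16.6 × 5.8 + 29 = 125.3 kPa.
σ_h = K_a σ_v = 0.3981 × 125.3 = 49.87 kPa.

49.9 kPa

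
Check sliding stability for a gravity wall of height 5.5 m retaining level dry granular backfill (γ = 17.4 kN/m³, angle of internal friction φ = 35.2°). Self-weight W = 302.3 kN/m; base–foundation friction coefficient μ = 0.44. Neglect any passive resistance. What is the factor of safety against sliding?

1.88

K_a = tan²(45° − 35.2°/2) = 0.2687.
P_a = ½K_aγH² = 0.5×0.2687×17.4×5.5² = 70.71 kN/m, acting at H/3 = 1.833 m above the base.
FS_sliding = μW / P_a = 0.44×302.3 / 70.71 = 1.881.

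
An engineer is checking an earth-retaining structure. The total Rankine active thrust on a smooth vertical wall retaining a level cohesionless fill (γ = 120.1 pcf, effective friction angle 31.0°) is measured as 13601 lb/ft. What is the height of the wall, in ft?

26.6 ft

K_a = 0.3201. P_a = ½ K_a γ H² ⇒ H = √(2P_a/(K_a γ)).
H = √(2×13601/(0.3201×120.1)) = 26.60 ft.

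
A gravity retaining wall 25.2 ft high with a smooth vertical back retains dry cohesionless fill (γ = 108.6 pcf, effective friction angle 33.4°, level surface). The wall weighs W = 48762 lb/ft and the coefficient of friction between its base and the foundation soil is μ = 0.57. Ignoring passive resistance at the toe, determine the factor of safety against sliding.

K_a = tan²(45° − 33.4°/2) = 0.2899.
P_a = ½K_aγH² = 0.5×0.2899×108.6×25.2² = 9997 lb/ft, acting at H/3 = 8.400 ft above the base.
FS_sliding = μW / P_a = 0.57×48762 / 9997 = 2.780.

2.78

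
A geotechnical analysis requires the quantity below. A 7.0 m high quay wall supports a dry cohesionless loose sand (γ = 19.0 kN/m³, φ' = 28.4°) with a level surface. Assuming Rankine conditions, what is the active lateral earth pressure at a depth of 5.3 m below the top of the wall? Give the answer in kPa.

K_a = (1 − sin φ)/(1 + sin φ) = 0.3554.
σ_h = K_a γ z = 0.3554 × 19.0 × 5.3 = 35.78 kPa.

35.8 kPa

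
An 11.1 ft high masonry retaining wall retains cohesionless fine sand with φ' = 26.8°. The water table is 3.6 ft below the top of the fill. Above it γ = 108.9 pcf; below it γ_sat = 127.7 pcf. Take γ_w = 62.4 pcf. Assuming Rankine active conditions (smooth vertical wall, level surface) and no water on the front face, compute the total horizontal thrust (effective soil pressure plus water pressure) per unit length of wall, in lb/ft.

3830 lb/ft

K_a = tan²(45° − φ/2) = 0.3785.
γ' = 127.7 − 62.4 = 65.30 pcf. Depth below WT = 7.5 ft.
σ'_h at WT = K_a γ d_w = 148.4 psf; at base = 148.4 + K_a γ' × 7.5 = 333.7 psf.
P₁ (0–3.6 ft) = ½×148.4×3.6 = 267.1. P₂ (3.6–11.1 ft) = ½(148.4+333.7)×7.5 = 1808.
P_w = ½ γ_w h₂² = 0.5×62.4×7.5² = 1755. Total = 267.1+1808+1755 = 3830 lb/ft.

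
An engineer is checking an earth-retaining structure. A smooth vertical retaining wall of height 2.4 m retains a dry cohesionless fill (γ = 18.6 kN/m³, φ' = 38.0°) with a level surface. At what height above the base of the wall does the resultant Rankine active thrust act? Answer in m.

0.800 m

K_a = 0.2379.
The pressure distribution is triangular, so the resultant acts at H/3 above the base = 2.4/3 = 0.8000 m.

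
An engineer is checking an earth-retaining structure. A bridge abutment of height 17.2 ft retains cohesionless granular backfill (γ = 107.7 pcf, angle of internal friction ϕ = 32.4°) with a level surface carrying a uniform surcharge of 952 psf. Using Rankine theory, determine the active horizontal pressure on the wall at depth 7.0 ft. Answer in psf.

K_a = (1 − sin φ)/(1 + sin φ) = 0.3022.
σ_v = γz + q = 107.7 × 7.0 + 952 = 1706 psf.
σ_h = K_a σ_v = 0.3022 × 1706 = 515.6 psf.

516 psf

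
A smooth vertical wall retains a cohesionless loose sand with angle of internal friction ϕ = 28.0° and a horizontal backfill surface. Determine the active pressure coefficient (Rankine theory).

K_a = tan²(45° − φ/2) = tan²(31.00°) = 0.3610.

0.361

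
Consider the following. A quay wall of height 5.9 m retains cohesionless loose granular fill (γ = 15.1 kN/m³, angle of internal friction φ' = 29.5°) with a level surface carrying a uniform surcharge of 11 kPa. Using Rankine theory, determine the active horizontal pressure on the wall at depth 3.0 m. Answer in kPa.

19.1 kPa

K_a = (1 − sin φ)/(1 + sin φ) = 0.3401.
σ_v = γz + q = 15.1 × 3.0 + 11 = 56.30 kPa.
σ_h = K_a σ_v = 0.3401 × 56.30 = 19.15 kPa.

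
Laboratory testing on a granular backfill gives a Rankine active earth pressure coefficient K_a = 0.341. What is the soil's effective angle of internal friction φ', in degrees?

29.4°

K_a = tan²(45° − φ/2) ⇒ 45° − φ/2 = arctan(√0.341) = 30.28°.
φ = 2(45° − 30.28°) = 29.43°.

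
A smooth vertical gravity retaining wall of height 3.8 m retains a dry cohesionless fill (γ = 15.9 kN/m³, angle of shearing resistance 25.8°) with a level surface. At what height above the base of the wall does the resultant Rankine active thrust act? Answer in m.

1.27 m

K_a = 0.3935.
The pressure distribution is triangular, so the resultant acts at H/3 above the base = 3.8/3 = 1.267 m.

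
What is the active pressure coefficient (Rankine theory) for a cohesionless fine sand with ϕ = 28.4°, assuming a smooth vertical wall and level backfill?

0.355

K_a = tan²(45° − φ/2) = tan²(30.80°) = 0.3554.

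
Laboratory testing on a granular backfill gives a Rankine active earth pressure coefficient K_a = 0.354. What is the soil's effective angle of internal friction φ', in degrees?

K_a = tan²(45° − φ/2) ⇒ 45° − φ/2 = arctan(√0.354) = 30.75°.
φ = 2(45° − 30.75°) = 28.50°.

28.5°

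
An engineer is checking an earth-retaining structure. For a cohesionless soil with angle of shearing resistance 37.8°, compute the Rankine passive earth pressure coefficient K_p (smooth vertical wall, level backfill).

4.17

K_p = (1 + sin φ)/(1 − sin φ) = tan²(45° + 37.8°/2) = 4.167.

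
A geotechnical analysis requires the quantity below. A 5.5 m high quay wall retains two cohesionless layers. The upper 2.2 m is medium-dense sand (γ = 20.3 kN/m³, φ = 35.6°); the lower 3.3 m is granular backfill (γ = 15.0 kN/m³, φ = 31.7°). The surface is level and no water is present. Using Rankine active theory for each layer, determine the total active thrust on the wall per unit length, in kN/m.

84.2 kN/m

K_a1 = tan²(45°−35.6°/2) = 0.2641; K_a2 = tan²(45°−31.7°/2) = 0.3111.
Layer 1: σ at base = K_a1 γ₁ h₁ = 11.80 kPa; P₁ = ½×11.80×2.2 = 12.98.
Layer 2: σ_v at top = γ₁h₁ = 44.66; σ_h top = K_a2×44.66 = 13.89; σ_h base = K_a2×(44.66+15.0×3.3) = 29.29.
P₂ = ½(13.89+29.29)×3.3 = 71.25. Total P_a = 12.98+71.25 = 84.23 kN/m.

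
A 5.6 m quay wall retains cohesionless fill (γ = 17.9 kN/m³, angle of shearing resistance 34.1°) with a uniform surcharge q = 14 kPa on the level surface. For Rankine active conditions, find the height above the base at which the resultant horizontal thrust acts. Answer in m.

2.07 m

K_a = 0.2815.
Triangular part P₁ = ½K_aγH² = 79.02 at H/3 = 1.867 m; rectangular part P₂ = K_a q H = 22.07 at H/2 = 2.800 m.
ȳ = (P₁·1.867 + P₂·2.800)/(P₁+P₂) = 2.070 m.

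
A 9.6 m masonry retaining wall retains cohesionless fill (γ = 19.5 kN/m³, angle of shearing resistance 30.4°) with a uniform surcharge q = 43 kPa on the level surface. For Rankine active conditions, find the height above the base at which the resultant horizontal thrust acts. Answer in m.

3.70 m

K_a = 0.3280.
Triangular part P₁ = ½K_aγH² = 294.7 at H/3 = 3.200 m; rectangular part P₂ = K_a q H = 135.4 at H/2 = 4.800 m.
ȳ = (P₁·3.200 + P₂·4.800)/(P₁+P₂) = 3.704 m.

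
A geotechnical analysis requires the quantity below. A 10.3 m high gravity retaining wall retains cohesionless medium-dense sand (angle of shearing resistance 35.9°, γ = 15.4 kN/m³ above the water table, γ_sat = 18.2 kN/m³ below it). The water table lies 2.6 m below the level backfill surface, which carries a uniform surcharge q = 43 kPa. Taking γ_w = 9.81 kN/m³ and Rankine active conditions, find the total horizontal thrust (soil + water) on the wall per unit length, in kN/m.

565 kN/m

K_a = tan²(45° − φ/2) = 0.2607.
γ' = 18.2 − 9.81 = 8.390 kN/m³. h₂ = H − d_w = 7.7 m.
σ'_h: at surface K_a·q = 11.21; at WT K_a(q+γd_w) = 21.65; at base K_a(q+γd_w+γ'h₂) = 38.50 kPa.
P₁ = ½(11.21+21.65)×2.6 = 42.72; P₂ = ½(21.65+38.50)×7.7 = 231.6; P_w = ½γ_w h₂² = 290.8.
Total = 42.72+231.6+290.8 = 565.1 kN/m.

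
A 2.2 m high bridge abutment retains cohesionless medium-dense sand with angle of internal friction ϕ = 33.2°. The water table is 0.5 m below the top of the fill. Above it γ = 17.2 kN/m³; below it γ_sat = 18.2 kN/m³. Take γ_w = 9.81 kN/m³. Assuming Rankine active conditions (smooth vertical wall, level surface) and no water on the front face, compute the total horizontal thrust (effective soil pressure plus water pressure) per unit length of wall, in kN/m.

K_a = tan²(45° − φ/2) = 0.2924.
γ' = 18.2 − 9.81 = 8.390 kN/m³. Depth below WT = 1.7 m.
σ'_h at WT = K_a γ d_w = 2.514 kPa; at base = 2.514 + K_a γ' × 1.7 = 6.684 kPa.
P₁ (0–0.5 m) = ½×2.514×0.5 = 0.6286. P₂ (0.5–2.2 m) = ½(2.514+6.684)×1.7 = 7.819.
P_w = ½ γ_w h₂² = 0.5×9.81×1.7² = 14.18. Total = 0.6286+7.819+14.18 = 22.62 kN/m.

22.6 kN/m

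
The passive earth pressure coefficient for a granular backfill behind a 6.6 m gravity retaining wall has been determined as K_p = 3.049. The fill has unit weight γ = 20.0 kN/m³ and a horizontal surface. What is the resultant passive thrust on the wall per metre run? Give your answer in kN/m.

P = ½ K_p γ H² = 0.5 × 3.049 × 20.0 × 6.6² = 1328 kN/m.

1330 kN/m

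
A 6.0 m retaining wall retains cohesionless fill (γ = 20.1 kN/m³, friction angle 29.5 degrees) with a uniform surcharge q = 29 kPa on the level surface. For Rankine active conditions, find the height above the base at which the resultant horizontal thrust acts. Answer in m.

2.32 m

K_a = 0.3401.
Triangular part P₁ = ½K_aγH² = 123.0 at H/3 = 2.000 m; rectangular part P₂ = K_a q H = 59.18 at H/2 = 3.000 m.
ȳ = (P₁·2.000 + P₂·3.000)/(P₁+P₂) = 2.325 m.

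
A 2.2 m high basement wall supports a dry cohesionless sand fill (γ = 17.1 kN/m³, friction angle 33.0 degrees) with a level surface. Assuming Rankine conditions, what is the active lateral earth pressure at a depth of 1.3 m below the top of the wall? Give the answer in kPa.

K_a = (1 − sin φ)/(1 + sin φ) = 0.2948.
σ_h = K_a γ z = 0.2948 × 17.1 × 1.3 = 6.553 kPa.

6.55 kPa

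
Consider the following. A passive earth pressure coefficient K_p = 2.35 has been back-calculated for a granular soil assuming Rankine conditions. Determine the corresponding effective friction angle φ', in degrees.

K_p = (1+sin φ)/(1−sin φ) ⇒ sin φ = (K_p − 1)/(K_p + 1) = 0.4030.
φ = arcsin(0.4030) = 23.76°.

23.8°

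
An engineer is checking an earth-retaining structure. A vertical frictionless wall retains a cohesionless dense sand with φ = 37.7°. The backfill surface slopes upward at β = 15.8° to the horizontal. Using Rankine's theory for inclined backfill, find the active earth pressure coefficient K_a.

K_a = cos β · (cos β − √(cos²β − cos²φ)) / (cos β + √(cos²β − cos²φ)).
cos β = 0.9622, cos φ = 0.7912, √(cos²β − cos²φ) = 0.5476.
K_a = 0.9622 × (0.9622 − 0.5476)/(0.9622 + 0.5476) = 0.2643.

0.264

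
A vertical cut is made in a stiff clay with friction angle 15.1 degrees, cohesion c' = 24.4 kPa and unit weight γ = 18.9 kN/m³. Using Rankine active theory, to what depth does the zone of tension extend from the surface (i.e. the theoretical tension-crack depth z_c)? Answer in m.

K_a = tan²(45° − 15.1°/2) = 0.5867; √K_a = 0.7659.
The active pressure is zero where K_a γ z = 2c√K_a, so z_c = 2c/(γ√K_a) = 2×24.4/(18.9×0.7659) = 3.371 m.

3.37 m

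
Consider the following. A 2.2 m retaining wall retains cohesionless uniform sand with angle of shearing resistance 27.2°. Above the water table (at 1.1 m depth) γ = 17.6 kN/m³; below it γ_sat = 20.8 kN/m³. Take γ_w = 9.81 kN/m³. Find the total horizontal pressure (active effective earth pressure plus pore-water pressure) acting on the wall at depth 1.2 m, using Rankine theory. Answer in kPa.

K_a = (1 − sin φ)/(1 + sin φ) = 0.3726.
γ' = 20.8 − 9.81 = 10.99 kN/m³.
Effective vertical stress at 1.2 m: σ'_v = 17.6×1.1 + 10.99×0.1000 = 20.46 kPa.
σ'_h = K_a σ'_v = 0.3726 × 20.46 = 7.623 kPa; u = γ_w × 0.1000 = 0.9810 kPa.
Total σ_h = 7.623 + 0.9810 = 8.604 kPa.

8.60 kPa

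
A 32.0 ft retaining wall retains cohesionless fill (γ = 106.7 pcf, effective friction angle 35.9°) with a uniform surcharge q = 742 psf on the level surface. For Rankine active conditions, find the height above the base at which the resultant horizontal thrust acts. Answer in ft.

K_a = 0.2607.
Triangular part P₁ = ½K_aγH² = 14240 at H/3 = 10.67 ft; rectangular part P₂ = K_a q H = 6191 at H/2 = 16.00 ft.
ȳ = (P₁·10.67 + P₂·16.00)/(P₁+P₂) = 12.28 ft.

12.3 ft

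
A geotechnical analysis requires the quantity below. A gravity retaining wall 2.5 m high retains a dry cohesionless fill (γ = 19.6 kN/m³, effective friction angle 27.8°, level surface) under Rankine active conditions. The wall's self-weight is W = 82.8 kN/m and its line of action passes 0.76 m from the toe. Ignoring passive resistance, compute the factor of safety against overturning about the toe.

K_a = tan²(45° − 27.8°/2) = 0.3639.
P_a = ½K_aγH² = 0.5×0.3639×19.6×2.5² = 22.29 kN/m, acting at H/3 = 0.8333 m above the base.
Overturning moment M_o = P_a × H/3 = 22.29 × 0.8333 = 18.57.
Resisting moment M_r = W × 0.76 = 82.8 × 0.76 = 62.93.
FS_overturning = M_r/M_o = 62.93/18.57 = 3.388.

3.39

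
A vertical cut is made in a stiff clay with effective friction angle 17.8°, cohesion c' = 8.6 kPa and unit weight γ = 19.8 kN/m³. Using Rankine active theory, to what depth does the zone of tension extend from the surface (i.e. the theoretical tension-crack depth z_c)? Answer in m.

K_a = tan²(45° − 17.8°/2) = 0.5318; √K_a = 0.7292.
The active pressure is zero where K_a γ z = 2c√K_a, so z_c = 2c/(γ√K_a) = 2×8.6/(19.8×0.7292) = 1.191 m.

1.19 m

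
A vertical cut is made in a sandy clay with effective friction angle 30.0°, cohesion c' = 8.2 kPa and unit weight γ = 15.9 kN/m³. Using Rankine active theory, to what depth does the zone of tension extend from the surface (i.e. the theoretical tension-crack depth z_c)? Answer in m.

K_a = tan²(45° − 30.0°/2) = 0.3333; √K_a = 0.5774.
The active pressure is zero where K_a γ z = 2c√K_a, so z_c = 2c/(γ√K_a) = 2×8.2/(15.9×0.5774) = 1.787 m.

1.79 m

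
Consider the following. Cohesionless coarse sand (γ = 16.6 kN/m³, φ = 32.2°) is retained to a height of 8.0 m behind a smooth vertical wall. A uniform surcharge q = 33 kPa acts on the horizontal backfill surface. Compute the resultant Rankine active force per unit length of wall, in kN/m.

242 kN/m

K_a = tan²(45° − φ/2) = 0.3047.
Soil triangle: ½ K_a γ H² = 0.5×0.3047×16.6×8.0² = 161.9 kN/m.
Surcharge rectangle: K_a q H = 0.3047×33×8.0 = 80.45 kN/m.
Total = 161.9 + 80.45 = 242.3 kN/m.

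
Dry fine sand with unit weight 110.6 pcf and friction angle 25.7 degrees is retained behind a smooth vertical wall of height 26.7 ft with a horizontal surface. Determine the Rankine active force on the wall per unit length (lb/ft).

15600 lb/ft

K_a = tan²(45° − φ/2) = 0.3950.
P_a = ½ K_a γ H² = 0.5 × 0.3950 × 110.6 × 26.7² = 15570 lb/ft.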